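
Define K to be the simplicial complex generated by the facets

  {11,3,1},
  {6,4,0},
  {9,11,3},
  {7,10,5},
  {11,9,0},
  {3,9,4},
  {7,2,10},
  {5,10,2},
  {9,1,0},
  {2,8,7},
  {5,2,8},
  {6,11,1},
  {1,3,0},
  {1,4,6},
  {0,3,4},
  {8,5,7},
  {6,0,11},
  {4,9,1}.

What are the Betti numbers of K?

Take the total order 0 < 1 < 2 < 3 < 4 < 5 < 6 < 7 < 8 < 9 < 10 < 11 on the vertex set. Then K (dimension 2) consists of the simplices:

  0-simplices (12): [0], [1], [2], [3], [4], [5], [6], [7], [8], [9], [10], [11]
  1-simplices (27): (27 of them)
  2-simplices (18): (18 of them)

Hence C_0 ≅ Z^12, C_1 ≅ Z^27, C_2 ≅ Z^18.

Boundary ∂_1: C_1 → C_0 sends each edge [p,q] (with p < q) to q − p. For instance
  ∂[3,11] = [11] − [3].
The resulting 12×27 matrix has rank 10, and its Smith normal form has invariant factors (1,1,1,1,1,1,1,1,1,1).

Boundary ∂_2: C_2 → C_1 maps a triangle to the signed sum of its edges. For instance
  ∂[0,3,4] = [3,4] − [0,4] + [0,3],
  ∂[5,7,10] = [7,10] − [5,10] + [5,7].
As a 27×18 matrix over Z this has rank 17, with invariant factors (1,1,1,1,1,1,1,1,1,1,1,1,1,1,1,1,2).

Computing H_k = (kernel of ∂_k) / (image of ∂_{k+1}):

  H_0: rank C_0 − rank ∂_1 = 12 − 10 = 2, and the invariant factors of ∂_1 are all 1, so H_0 ≅ Z^2.
  H_1: rank ker ∂_1 − rank ∂_2 = (27 − 10) − 17 = 0, and ∂_2 has invariant factor 2 > 1, so H_1 ≅ Z/2.
  H_2: rank ker ∂_2 − rank ∂_3 = (18 − 17) − 0 = 1, and there is no ∂_3, so H_2 ≅ Z.

Hence the Betti numbers are b_0 = 2, b_1 = 0, b_2 = 1.

b_0 = 2, b_1 = 0, b_2 = 1.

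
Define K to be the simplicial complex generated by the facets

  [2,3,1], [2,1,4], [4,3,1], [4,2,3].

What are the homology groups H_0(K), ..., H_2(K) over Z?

H_0 ≅ Z,  H_1 = 0,  H_2 ≅ Z.

Order the vertices as 1 < 2 < 3 < 4. Listing each simplex with vertices in this order, K has dimension 2 with simplices:

  0-simplices (4): [1], [2], [3], [4]
  1-simplices (6): [1,2], [1,3], [1,4], [2,3], [2,4], [3,4]
  2-simplices (4): [1,2,3], [1,2,4], [1,3,4], [2,3,4]

so the chain groups are C_0 ≅ Z^4, C_1 ≅ Z^6, C_2 ≅ Z^4.

∂_1: C_1 → C_0 maps an edge to its endpoints' difference, ∂[p,q] = q − p.
As a 4×6 matrix over Z this has rank 3, with invariant factors (1,1,1).

Boundary ∂_2: C_2 → C_1 maps a triangle to the signed sum of its edges. For instance
  ∂[1,2,3] = [2,3] − [1,3] + [1,2],
  ∂[1,3,4] = [3,4] − [1,4] + [1,3].
The 6×4 boundary matrix has rank 3 and Smith normal form diag(1,1,1).

Computing H_k = (kernel of ∂_k) / (image of ∂_{k+1}):

  H_0: rank C_0 − rank ∂_1 = 4 − 3 = 1, and the invariant factors of ∂_1 are all 1, so H_0 ≅ Z.
  H_1: rank ker ∂_1 − rank ∂_2 = (6 − 3) − 3 = 0, and the invariant factors of ∂_2 are all 1, so H_1 ≅ 0.
  H_2: rank ker ∂_2 − rank ∂_3 = (4 − 3) − 0 = 1, and there is no ∂_3, so H_2 ≅ Z.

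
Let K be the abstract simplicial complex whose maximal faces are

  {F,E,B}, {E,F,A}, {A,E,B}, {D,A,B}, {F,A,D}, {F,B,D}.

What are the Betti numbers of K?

K has 5 vertices, 9 edges, 6 triangles.
rank ∂_0 = 0, rank ∂_1 = 4 ⇒ b_0 = 5 − 0 − 4 = 1; all invariant factors of ∂_1 are 1 so no torsion. So H_0 ≅ Z.
rank ∂_1 = 4, rank ∂_2 = 5 ⇒ b_1 = 9 − 4 − 5 = 0; all invariant factors of ∂_2 are 1 so no torsion. So H_1 ≅ 0.
rank ∂_2 = 5, rank ∂_3 = 0 ⇒ b_2 = 6 − 5 − 0 = 1. So H_2 ≅ Z.

b_0 = 1, b_1 = 0, b_2 = 1.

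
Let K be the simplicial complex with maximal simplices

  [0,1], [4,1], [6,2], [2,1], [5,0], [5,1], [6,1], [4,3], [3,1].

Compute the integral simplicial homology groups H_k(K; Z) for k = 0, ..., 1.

H_0 = Z,  H_1 = Z^3.

Fix the vertex order 0 < 1 < 2 < 3 < 4 < 5 < 6 and write every simplex with vertices in increasing order. Then dim K = 1 and the simplices of K are:

  0-simplices (7): [0], [1], [2], [3], [4], [5], [6]
  1-simplices (9): [0,1], [0,5], [1,2], [1,3], [1,4], [1,5], [1,6], [2,6], [3,4]

so the chain groups are C_0 ≅ Z^7, C_1 ≅ Z^9.

∂_1: C_1 → C_0 is given by ∂[p,q] = [q] − [p]. For instance
  ∂[1,4] = [4] − [1].
The 7×9 boundary matrix has rank 6 and Smith normal form diag(1,1,1,1,1,1).

Reading off H_k = ker ∂_k / im ∂_{k+1}:

  H_0: rank C_0 − rank ∂_1 = 7 − 6 = 1, and the invariant factors of ∂_1 are all 1, so H_0 ≅ Z.
  H_1: rank ker ∂_1 − rank ∂_2 = (9 − 6) − 0 = 3, and there is no ∂_2, so H_1 ≅ Z^3.

(K is a triangulation of a wedge of 3 circles.)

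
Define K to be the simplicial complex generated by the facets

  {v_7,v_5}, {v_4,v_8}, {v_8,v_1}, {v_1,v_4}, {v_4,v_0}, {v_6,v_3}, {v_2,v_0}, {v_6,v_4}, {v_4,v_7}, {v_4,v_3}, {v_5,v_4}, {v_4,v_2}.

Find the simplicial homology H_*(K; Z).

We work with the vertex ordering v_0 < v_1 < v_2 < v_3 < v_4 < v_5 < v_6 < v_7 < v_8. The simplices of K, each written with vertices in increasing order, are:

  0-simplices (9): [v_0], [v_1], [v_2], [v_3], [v_4], [v_5], [v_6], [v_7], [v_8]
  1-simplices (12): [v_0,v_2], [v_0,v_4], [v_1,v_4], [v_1,v_8], [v_2,v_4], [v_3,v_4], [v_3,v_6], [v_4,v_5], [v_4,v_6], [v_4,v_7], [v_4,v_8], [v_5,v_7]

Hence C_0 ≅ Z^9, C_1 ≅ Z^12.

The boundary map ∂_1: C_1 → C_0 sends each edge [p,q] (with p < q) to q − p. For instance
  ∂[v_4,v_8] = [v_8] − [v_4].
The resulting 9×12 matrix has rank 8, and its Smith normal form has invariant factors (1,1,1,1,1,1,1,1).

Reading off H_k = ker ∂_k / im ∂_{k+1}:

  H_0: rank C_0 − rank ∂_1 = 9 − 8 = 1, and the invariant factors of ∂_1 are all 1, so H_0 = Z.
  H_1: rank ker ∂_1 − rank ∂_2 = (12 − 8) − 0 = 4, and there is no ∂_2, so H_1 = Z^4.

As a check, the Euler characteristic is 9 − 12 = -3, which agrees with 1 − 4 = -3.

H_0 = Z,  H_1 = Z^4.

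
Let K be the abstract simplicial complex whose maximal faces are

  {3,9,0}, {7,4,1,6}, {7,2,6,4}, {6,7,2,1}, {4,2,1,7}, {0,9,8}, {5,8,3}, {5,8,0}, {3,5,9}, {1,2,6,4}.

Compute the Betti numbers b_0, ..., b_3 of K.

b_0 = 2, b_1 = 1, b_2 = 0, b_3 = 1.

K has 10 vertices, 20 edges, 15 triangles, 5 3-simplices.
rank ∂_0 = 0, rank ∂_1 = 8 ⇒ b_0 = 10 − 0 − 8 = 2; all invariant factors of ∂_1 are 1 so no torsion. So H_0 = Z^2.
rank ∂_1 = 8, rank ∂_2 = 11 ⇒ b_1 = 20 − 8 − 11 = 1; all invariant factors of ∂_2 are 1 so no torsion. So H_1 = Z.
rank ∂_2 = 11, rank ∂_3 = 4 ⇒ b_2 = 15 − 11 − 4 = 0; all invariant factors of ∂_3 are 1 so no torsion. So H_2 = 0.
rank ∂_3 = 4, rank ∂_4 = 0 ⇒ b_3 = 5 − 4 − 0 = 1. So H_3 = Z.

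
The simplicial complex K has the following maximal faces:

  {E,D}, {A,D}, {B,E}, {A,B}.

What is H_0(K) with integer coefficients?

K has 4 vertices, 4 edges.
rank ∂_0 = 0, rank ∂_1 = 3 ⇒ b_0 = 4 − 0 − 3 = 1; all invariant factors of ∂_1 are 1 so no torsion. So H_0 = Z.

H_0 = Z.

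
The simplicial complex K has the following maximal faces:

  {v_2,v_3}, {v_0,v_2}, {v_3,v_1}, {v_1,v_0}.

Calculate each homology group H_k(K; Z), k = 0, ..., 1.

H_0 ≅ Z,  H_1 ≅ Z.

Take the total order v_0 < v_1 < v_2 < v_3 on the vertex set. Then K (dimension 1) consists of the simplices:

  0-simplices (4): [v_0], [v_1], [v_2], [v_3]
  1-simplices (4): [v_0,v_1], [v_0,v_2], [v_1,v_3], [v_2,v_3]

so the chain groups are C_0 ≅ Z^4, C_1 ≅ Z^4.

The boundary map ∂_1: C_1 → C_0 is given by ∂[p,q] = [q] − [p]. For instance
  ∂[v_0,v_2] = [v_2] − [v_0].
The resulting 4×4 matrix has rank 3, and its Smith normal form has invariant factors (1,1,1).

Reading off H_k = ker ∂_k / im ∂_{k+1}:

  H_0: rank C_0 − rank ∂_1 = 4 − 3 = 1, and the invariant factors of ∂_1 are all 1, so H_0 = Z.
  H_1: rank ker ∂_1 − rank ∂_2 = (4 − 3) − 0 = 1, and there is no ∂_2, so H_1 = Z.

(K is a triangulation of the circle S^1.)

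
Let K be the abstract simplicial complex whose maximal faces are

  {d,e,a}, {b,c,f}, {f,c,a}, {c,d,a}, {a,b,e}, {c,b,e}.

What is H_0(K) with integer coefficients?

H_0 = Z.

Fix the vertex order a < b < c < d < e < f and write every simplex with vertices in increasing order. Then dim K = 2 and the simplices of K are:

  0-simplices (6): a, b, c, d, e, f
  1-simplices (12): ab, ac, ad, ae, af, bc, be, bf, cd, ce, cf, de
  2-simplices (6): abe, acd, acf, ade, bce, bcf

giving chain groups C_0 ≅ Z^6, C_1 ≅ Z^12, C_2 ≅ Z^6.

Boundary ∂_1: C_1 → C_0 sends each edge [p,q] (with p < q) to q − p. For instance
  ∂ac = c − a.
As a 6×12 matrix over Z this has rank 5, with invariant factors (1,1,1,1,1).

The boundary map ∂_2: C_2 → C_1 acts by ∂[p,q,r] = [q,r] − [p,r] + [p,q]. For instance
  ∂bcf = cf − bf + bc,
  ∂acf = cf − af + ac.
This gives a 12×6 integer matrix of rank 6; reducing to Smith normal form yields diagonal entries (1,1,1,1,1,1).

Computing H_k = (kernel of ∂_k) / (image of ∂_{k+1}):

  H_0: rank C_0 − rank ∂_1 = 6 − 5 = 1, and the invariant factors of ∂_1 are all 1, so H_0 ≅ Z.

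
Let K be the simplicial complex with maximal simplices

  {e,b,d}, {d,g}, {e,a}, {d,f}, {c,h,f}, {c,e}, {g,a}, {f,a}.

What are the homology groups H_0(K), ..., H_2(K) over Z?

K has 8 vertices, 12 edges, 2 triangles.
rank ∂_0 = 0, rank ∂_1 = 7 ⇒ b_0 = 8 − 0 − 7 = 1; all invariant factors of ∂_1 are 1 so no torsion. So H_0 ≅ Z.
rank ∂_1 = 7, rank ∂_2 = 2 ⇒ b_1 = 12 − 7 − 2 = 3; all invariant factors of ∂_2 are 1 so no torsion. So H_1 ≅ Z^3.
rank ∂_2 = 2, rank ∂_3 = 0 ⇒ b_2 = 2 − 2 − 0 = 0. So H_2 ≅ 0.

H_0 = Z,  H_1 = Z^3,  H_2 = 0.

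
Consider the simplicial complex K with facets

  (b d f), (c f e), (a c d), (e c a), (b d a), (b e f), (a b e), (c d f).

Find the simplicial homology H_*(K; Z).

Order the vertices as a < b < c < d < e < f. Listing each simplex with vertices in this order, K has dimension 2 with simplices:

  0-simplices (6): a, b, c, d, e, f
  1-simplices (12): ab, ac, ad, ae, bd, be, bf, cd, ce, cf, df, ef
  2-simplices (8): abd, abe, acd, ace, bdf, bef, cdf, cef

so the chain groups are C_0 ≅ Z^6, C_1 ≅ Z^12, C_2 ≅ Z^8.

The boundary map ∂_1: C_1 → C_0 sends each edge [p,q] (with p < q) to q − p. For instance
  ∂ef = f − e.
The 6×12 boundary matrix has rank 5 and Smith normal form diag(1,1,1,1,1).

∂_2: C_2 → C_1 sends each 2-simplex [p,q,r] to [q,r] − [p,r] + [p,q]. For instance
  ∂bef = ef − bf + be,
  ∂cef = ef − cf + ce.
This gives a 12×8 integer matrix of rank 7; reducing to Smith normal form yields diagonal entries (1,1,1,1,1,1,1).

Computing H_k = (kernel of ∂_k) / (image of ∂_{k+1}):

  H_0: rank C_0 − rank ∂_1 = 6 − 5 = 1, and the invariant factors of ∂_1 are all 1, so H_0 = Z.
  H_1: rank ker ∂_1 − rank ∂_2 = (12 − 5) − 7 = 0, and the invariant factors of ∂_2 are all 1, so H_1 = 0.
  H_2: rank ker ∂_2 − rank ∂_3 = (8 − 7) − 0 = 1, and there is no ∂_3, so H_2 = Z.

H_0 ≅ Z,  H_1 = 0,  H_2 ≅ Z.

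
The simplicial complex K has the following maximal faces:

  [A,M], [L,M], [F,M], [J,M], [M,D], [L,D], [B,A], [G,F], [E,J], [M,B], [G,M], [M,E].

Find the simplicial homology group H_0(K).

H_0 ≅ Z.

We work with the vertex ordering A < B < D < E < F < G < J < L < M. The simplices of K, each written with vertices in increasing order, are:

  0-simplices (9): A, B, D, E, F, G, J, L, M
  1-simplices (12): AB, AM, BM, DL, DM, EJ, EM, FG, FM, GM, JM, LM

Hence C_0 ≅ Z^9, C_1 ≅ Z^12.

∂_1: C_1 → C_0 sends each edge [p,q] (with p < q) to q − p.
As a 9×12 matrix over Z this has rank 8, with invariant factors (1,1,1,1,1,1,1,1).

Computing H_k = (kernel of ∂_k) / (image of ∂_{k+1}):

  H_0: rank C_0 − rank ∂_1 = 9 − 8 = 1, and the invariant factors of ∂_1 are all 1, so H_0 = Z.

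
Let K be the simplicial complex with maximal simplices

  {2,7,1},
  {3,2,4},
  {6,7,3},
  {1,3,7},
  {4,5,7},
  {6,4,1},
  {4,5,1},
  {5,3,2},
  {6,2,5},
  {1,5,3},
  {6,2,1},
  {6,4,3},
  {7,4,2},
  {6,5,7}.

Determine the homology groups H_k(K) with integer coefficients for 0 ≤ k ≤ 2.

H_0 ≅ Z,  H_1 ≅ Z^2,  H_2 ≅ Z.

Take the total order 1 < 2 < 3 < 4 < 5 < 6 < 7 on the vertex set. Then K (dimension 2) consists of the simplices:

  0-simplices (7): [1], [2], [3], [4], [5], [6], [7]
  1-simplices (21): [1,2], [1,3], [1,4], [1,5], [1,6], [1,7], [2,3], [2,4], [2,5], [2,6], [2,7], [3,4], [3,5], [3,6], [3,7], [4,5], [4,6], [4,7], [5,6], [5,7], [6,7]
  2-simplices (14): [1,2,6], [1,2,7], [1,3,5], [1,3,7], [1,4,5], [1,4,6], [2,3,4], [2,3,5], [2,4,7], [2,5,6], [3,4,6], [3,6,7], [4,5,7], [5,6,7]

so the chain groups are C_0 ≅ Z^7, C_1 ≅ Z^21, C_2 ≅ Z^14.

The boundary map ∂_1: C_1 → C_0 is given by ∂[p,q] = [q] − [p].
This gives a 7×21 integer matrix of rank 6; reducing to Smith normal form yields diagonal entries (1,1,1,1,1,1).

The boundary map ∂_2: C_2 → C_1 sends each 2-simplex [p,q,r] to [q,r] − [p,r] + [p,q]. For instance
  ∂[2,3,4] = [3,4] − [2,4] + [2,3],
  ∂[1,2,6] = [2,6] − [1,6] + [1,2].
The 21×14 boundary matrix has rank 13 and Smith normal form diag(1,1,1,1,1,1,1,1,1,1,1,1,1).

Now H_k = ker ∂_k / im ∂_{k+1}, so:

  H_0: rank C_0 − rank ∂_1 = 7 − 6 = 1, and the invariant factors of ∂_1 are all 1, so H_0 ≅ Z.
  H_1: rank ker ∂_1 − rank ∂_2 = (21 − 6) − 13 = 2, and the invariant factors of ∂_2 are all 1, so H_1 ≅ Z^2.
  H_2: rank ker ∂_2 − rank ∂_3 = (14 − 13) − 0 = 1, and there is no ∂_3, so H_2 ≅ Z.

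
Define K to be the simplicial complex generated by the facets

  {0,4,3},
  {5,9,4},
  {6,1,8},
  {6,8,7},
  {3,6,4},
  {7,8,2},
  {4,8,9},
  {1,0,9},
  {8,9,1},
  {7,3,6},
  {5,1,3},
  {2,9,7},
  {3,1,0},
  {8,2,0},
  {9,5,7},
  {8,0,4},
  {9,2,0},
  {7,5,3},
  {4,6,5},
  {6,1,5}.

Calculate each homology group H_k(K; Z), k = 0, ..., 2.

Order the vertices as 0 < 1 < 2 < 3 < 4 < 5 < 6 < 7 < 8 < 9. Listing each simplex with vertices in this order, K has dimension 2 with simplices:

  0-simplices (10): [0], [1], [2], [3], [4], [5], [6], [7], [8], [9]
  1-simplices (30): (30 of them)
  2-simplices (20): (20 of them)

so the chain groups are C_0 ≅ Z^10, C_1 ≅ Z^30, C_2 ≅ Z^20.

Boundary ∂_1: C_1 → C_0 maps an edge to its endpoints' difference, ∂[p,q] = q − p. For instance
  ∂[2,8] = [8] − [2].
As a 10×30 matrix over Z this has rank 9, with invariant factors (1,1,1,1,1,1,1,1,1).

∂_2: C_2 → C_1 maps a triangle to the signed sum of its edges. For instance
  ∂[4,5,6] = [5,6] − [4,6] + [4,5],
  ∂[0,4,8] = [4,8] − [0,8] + [0,4].
As a 30×20 matrix over Z this has rank 20, with invariant factors (1,1,1,1,1,1,1,1,1,1,1,1,1,1,1,1,1,1,1,2).

Computing H_k = (kernel of ∂_k) / (image of ∂_{k+1}):

  H_0: rank C_0 − rank ∂_1 = 10 − 9 = 1, and the invariant factors of ∂_1 are all 1, so H_0 = Z.
  H_1: rank ker ∂_1 − rank ∂_2 = (30 − 9) − 20 = 1, and ∂_2 has invariant factor 2 > 1, so H_1 = Z ⊕ Z_2.
  H_2: rank ker ∂_2 − rank ∂_3 = (20 − 20) − 0 = 0, and there is no ∂_3, so H_2 = 0.

As a check, the Euler characteristic is 10 − 30 + 20 = 0, which agrees with 1 − 1 + 0 = 0.

H_0 ≅ Z,  H_1 ≅ Z ⊕ Z_2,  H_2 = 0.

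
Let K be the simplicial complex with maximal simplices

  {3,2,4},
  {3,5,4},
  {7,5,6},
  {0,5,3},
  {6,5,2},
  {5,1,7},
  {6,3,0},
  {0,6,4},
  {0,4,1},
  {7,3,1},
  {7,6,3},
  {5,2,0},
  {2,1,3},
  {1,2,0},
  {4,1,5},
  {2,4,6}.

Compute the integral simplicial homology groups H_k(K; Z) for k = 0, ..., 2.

Order the vertices as 0 < 1 < 2 < 3 < 4 < 5 < 6 < 7. Listing each simplex with vertices in this order, K has dimension 2 with simplices:

  0-simplices (8): [0], [1], [2], [3], [4], [5], [6], [7]
  1-simplices (24): (24 of them)
  2-simplices (16): [0,1,2], [0,1,4], [0,2,5], [0,3,5], [0,3,6], [0,4,6], [1,2,3], [1,3,7], [1,4,5], [1,5,7], [2,3,4], [2,4,6], [2,5,6], [3,4,5], [3,6,7], [5,6,7]

Hence C_0 ≅ Z^8, C_1 ≅ Z^24, C_2 ≅ Z^16.

Boundary ∂_1: C_1 → C_0 sends each edge [p,q] (with p < q) to q − p. For instance
  ∂[6,7] = [7] − [6].
The 8×24 boundary matrix has rank 7 and Smith normal form diag(1,1,1,1,1,1,1).

∂_2: C_2 → C_1 acts by ∂[p,q,r] = [q,r] − [p,r] + [p,q]. For instance
  ∂[0,3,6] = [3,6] − [0,6] + [0,3],
  ∂[1,2,3] = [2,3] − [1,3] + [1,2].
This gives a 24×16 integer matrix of rank 15; reducing to Smith normal form yields diagonal entries (1,1,1,1,1,1,1,1,1,1,1,1,1,1,1).

Computing H_k = (kernel of ∂_k) / (image of ∂_{k+1}):

  H_0: rank C_0 − rank ∂_1 = 8 − 7 = 1, and the invariant factors of ∂_1 are all 1, so H_0 ≅ Z.
  H_1: rank ker ∂_1 − rank ∂_2 = (24 − 7) − 15 = 2, and the invariant factors of ∂_2 are all 1, so H_1 ≅ Z^2.
  H_2: rank ker ∂_2 − rank ∂_3 = (16 − 15) − 0 = 1, and there is no ∂_3, so H_2 ≅ Z.

H_0 ≅ Z,  H_1 ≅ Z^2,  H_2 ≅ Z.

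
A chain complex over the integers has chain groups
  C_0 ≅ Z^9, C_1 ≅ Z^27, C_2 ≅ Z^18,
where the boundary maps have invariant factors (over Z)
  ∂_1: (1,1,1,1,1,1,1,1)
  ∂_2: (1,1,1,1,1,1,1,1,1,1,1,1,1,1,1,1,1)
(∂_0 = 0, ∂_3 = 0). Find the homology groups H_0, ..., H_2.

H_0: b_0 = 9 − 0 − 8 = 1; torsion from ∂_1 factors > 1: none. So H_0 ≅ Z.
H_1: b_1 = 27 − 8 − 17 = 2; torsion from ∂_2 factors > 1: none. So H_1 ≅ Z^2.
H_2: b_2 = 18 − 17 − 0 = 1; torsion from ∂_3 factors > 1: none. So H_2 ≅ Z.

H_0 ≅ Z,  H_1 ≅ Z^2,  H_2 ≅ Z.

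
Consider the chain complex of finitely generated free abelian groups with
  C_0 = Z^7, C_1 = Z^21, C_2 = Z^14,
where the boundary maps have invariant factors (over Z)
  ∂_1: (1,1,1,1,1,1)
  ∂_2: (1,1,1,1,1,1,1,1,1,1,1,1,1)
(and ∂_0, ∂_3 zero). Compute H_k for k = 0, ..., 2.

H_0: b_0 = 7 − 0 − 6 = 1; torsion from ∂_1 factors > 1: none. So H_0 ≅ Z.
H_1: b_1 = 21 − 6 − 13 = 2; torsion from ∂_2 factors > 1: none. So H_1 ≅ Z^2.
H_2: b_2 = 14 − 13 − 0 = 1; torsion from ∂_3 factors > 1: none. So H_2 ≅ Z.

H_0 ≅ Z,  H_1 ≅ Z^2,  H_2 ≅ Z.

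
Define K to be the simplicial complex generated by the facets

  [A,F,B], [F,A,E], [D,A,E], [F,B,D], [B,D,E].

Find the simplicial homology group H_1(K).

K has 5 vertices, 10 edges, 5 triangles.
rank ∂_1 = 4, rank ∂_2 = 5 ⇒ b_1 = 10 − 4 − 5 = 1; all invariant factors of ∂_2 are 1 so no torsion. So H_1 ≅ Z.

H_1 ≅ Z.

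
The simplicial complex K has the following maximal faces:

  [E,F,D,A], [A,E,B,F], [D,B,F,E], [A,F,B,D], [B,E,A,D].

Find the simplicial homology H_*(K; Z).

Take the total order A < B < D < E < F on the vertex set. Then K (dimension 3) consists of the simplices:

  0-simplices (5): A, B, D, E, F
  1-simplices (10): AB, AD, AE, AF, BD, BE, BF, DE, DF, EF
  2-simplices (10): ABD, ABE, ABF, ADE, ADF, AEF, BDE, BDF, BEF, DEF
  3-simplices (5): ABDE, ABDF, ABEF, ADEF, BDEF

so the chain groups are C_0 ≅ Z^5, C_1 ≅ Z^10, C_2 ≅ Z^10, C_3 ≅ Z^5.

∂_1: C_1 → C_0 sends each edge [p,q] (with p < q) to q − p.
The resulting 5×10 matrix has rank 4, and its Smith normal form has invariant factors (1,1,1,1).

∂_2: C_2 → C_1 sends each 2-simplex [p,q,r] to [q,r] − [p,r] + [p,q]. For instance
  ∂AEF = EF − AF + AE,
  ∂ABE = BE − AE + AB.
The resulting 10×10 matrix has rank 6, and its Smith normal form has invariant factors (1,1,1,1,1,1).

∂_3: C_3 → C_2 sends each 3-simplex σ to the alternating sum Σ_i (−1)^i (σ with its i-th vertex removed). For instance
  ∂ADEF = DEF − AEF + ADF − ADE,
  ∂ABDF = BDF − ADF + ABF − ABD.
The 10×5 boundary matrix has rank 4 and Smith normal form diag(1,1,1,1).

Computing H_k = (kernel of ∂_k) / (image of ∂_{k+1}):

  H_0: rank C_0 − rank ∂_1 = 5 − 4 = 1, and the invariant factors of ∂_1 are all 1, so H_0 ≅ Z.
  H_1: rank ker ∂_1 − rank ∂_2 = (10 − 4) − 6 = 0, and the invariant factors of ∂_2 are all 1, so H_1 ≅ 0.
  H_2: rank ker ∂_2 − rank ∂_3 = (10 − 6) − 4 = 0, and the invariant factors of ∂_3 are all 1, so H_2 ≅ 0.
  H_3: rank ker ∂_3 − rank ∂_4 = (5 − 4) − 0 = 1, and there is no ∂_4, so H_3 ≅ Z.

As a check, the Euler characteristic is 5 − 10 + 10 − 5 = 0, which agrees with 1 − 0 + 0 − 1 = 0.
(K is a triangulation of the 3-sphere S^3.)

H_0 = Z,  H_1 = 0,  H_2 = 0,  H_3 = Z.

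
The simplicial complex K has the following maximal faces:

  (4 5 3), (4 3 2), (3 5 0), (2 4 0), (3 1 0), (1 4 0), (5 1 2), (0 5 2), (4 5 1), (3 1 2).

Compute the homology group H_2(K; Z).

H_2 = 0.

Fix the vertex order 0 < 1 < 2 < 3 < 4 < 5 and write every simplex with vertices in increasing order. Then dim K = 2 and the simplices of K are:

  0-simplices (6): [0], [1], [2], [3], [4], [5]
  1-simplices (15): [0,1], [0,2], [0,3], [0,4], [0,5], [1,2], [1,3], [1,4], [1,5], [2,3], [2,4], [2,5], [3,4], [3,5], [4,5]
  2-simplices (10): [0,1,3], [0,1,4], [0,2,4], [0,2,5], [0,3,5], [1,2,3], [1,2,5], [1,4,5], [2,3,4], [3,4,5]

Hence C_0 ≅ Z^6, C_1 ≅ Z^15, C_2 ≅ Z^10.

The boundary map ∂_1: C_1 → C_0 sends each edge [p,q] (with p < q) to q − p.
The resulting 6×15 matrix has rank 5, and its Smith normal form has invariant factors (1,1,1,1,1).

∂_2: C_2 → C_1 acts by ∂[p,q,r] = [q,r] − [p,r] + [p,q]. For instance
  ∂[0,1,4] = [1,4] − [0,4] + [0,1],
  ∂[0,2,4] = [2,4] − [0,4] + [0,2].
The 15×10 boundary matrix has rank 10 and Smith normal form diag(1,1,1,1,1,1,1,1,1,2).

Computing H_k = (kernel of ∂_k) / (image of ∂_{k+1}):

  H_2: rank ker ∂_2 − rank ∂_3 = (10 − 10) − 0 = 0, and there is no ∂_3, so H_2 = 0.

(K is a triangulation of the real projective plane RP^2.)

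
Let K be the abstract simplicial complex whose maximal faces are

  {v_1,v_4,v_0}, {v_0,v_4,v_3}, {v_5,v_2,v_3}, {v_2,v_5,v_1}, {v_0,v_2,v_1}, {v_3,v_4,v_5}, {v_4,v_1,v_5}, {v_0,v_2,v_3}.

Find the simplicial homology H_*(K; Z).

H_0 = Z,  H_1 = 0,  H_2 = Z.

Fix the vertex order v_0 < v_1 < v_2 < v_3 < v_4 < v_5 and write every simplex with vertices in increasing order. Then dim K = 2 and the simplices of K are:

  0-simplices (6): [v_0], [v_1], [v_2], [v_3], [v_4], [v_5]
  1-simplices (12): [v_0,v_1], [v_0,v_2], [v_0,v_3], [v_0,v_4], [v_1,v_2], [v_1,v_4], [v_1,v_5], [v_2,v_3], [v_2,v_5], [v_3,v_4], [v_3,v_5], [v_4,v_5]
  2-simplices (8): [v_0,v_1,v_2], [v_0,v_1,v_4], [v_0,v_2,v_3], [v_0,v_3,v_4], [v_1,v_2,v_5], [v_1,v_4,v_5], [v_2,v_3,v_5], [v_3,v_4,v_5]

so the chain groups are C_0 ≅ Z^6, C_1 ≅ Z^12, C_2 ≅ Z^8.

∂_1: C_1 → C_0 sends each edge [p,q] (with p < q) to q − p.
This gives a 6×12 integer matrix of rank 5; reducing to Smith normal form yields diagonal entries (1,1,1,1,1).

The boundary map ∂_2: C_2 → C_1 maps a triangle to the signed sum of its edges. For instance
  ∂[v_1,v_2,v_5] = [v_2,v_5] − [v_1,v_5] + [v_1,v_2],
  ∂[v_0,v_3,v_4] = [v_3,v_4] − [v_0,v_4] + [v_0,v_3].
The 12×8 boundary matrix has rank 7 and Smith normal form diag(1,1,1,1,1,1,1).

Reading off H_k = ker ∂_k / im ∂_{k+1}:

  H_0: rank C_0 − rank ∂_1 = 6 − 5 = 1, and the invariant factors of ∂_1 are all 1, so H_0 = Z.
  H_1: rank ker ∂_1 − rank ∂_2 = (12 − 5) − 7 = 0, and the invariant factors of ∂_2 are all 1, so H_1 = 0.
  H_2: rank ker ∂_2 − rank ∂_3 = (8 − 7) − 0 = 1, and there is no ∂_3, so H_2 = Z.

(K is a triangulation of the 2-sphere S^2.)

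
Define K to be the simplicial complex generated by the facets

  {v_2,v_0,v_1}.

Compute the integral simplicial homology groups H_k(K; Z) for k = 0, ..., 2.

Fix the vertex order v_0 < v_1 < v_2 and write every simplex with vertices in increasing order. Then dim K = 2 and the simplices of K are:

  0-simplices (3): [v_0], [v_1], [v_2]
  1-simplices (3): [v_0,v_1], [v_0,v_2], [v_1,v_2]
  2-simplices (1): [v_0,v_1,v_2]

so the chain groups are C_0 ≅ Z^3, C_1 ≅ Z^3, C_2 ≅ Z^1.

∂_1: C_1 → C_0 sends each edge [p,q] (with p < q) to q − p.
This gives a 3×3 integer matrix of rank 2; reducing to Smith normal form yields diagonal entries (1,1).

∂_2: C_2 → C_1 maps a triangle to the signed sum of its edges. For instance
  ∂[v_0,v_1,v_2] = [v_1,v_2] − [v_0,v_2] + [v_0,v_1].
This gives a 3×1 integer matrix of rank 1; reducing to Smith normal form yields diagonal entries (1).

Reading off H_k = ker ∂_k / im ∂_{k+1}:

  H_0: rank C_0 − rank ∂_1 = 3 − 2 = 1, and the invariant factors of ∂_1 are all 1, so H_0 = Z.
  H_1: rank ker ∂_1 − rank ∂_2 = (3 − 2) − 1 = 0, and the invariant factors of ∂_2 are all 1, so H_1 = 0.
  H_2: rank ker ∂_2 − rank ∂_3 = (1 − 1) − 0 = 0, and there is no ∂_3, so H_2 = 0.

As a check, the Euler characteristic is 3 − 3 + 1 = 1, which agrees with 1 − 0 + 0 = 1.

H_0 ≅ Z,  H_1 = 0,  H_2 = 0.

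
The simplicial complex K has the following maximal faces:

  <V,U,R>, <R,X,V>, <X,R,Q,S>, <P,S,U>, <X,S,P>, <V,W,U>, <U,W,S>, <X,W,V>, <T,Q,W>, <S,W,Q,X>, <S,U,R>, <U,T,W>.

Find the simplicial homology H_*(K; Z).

K has 9 vertices, 22 edges, 17 triangles, 2 3-simplices.
rank ∂_0 = 0, rank ∂_1 = 8 ⇒ b_0 = 9 − 0 − 8 = 1; all invariant factors of ∂_1 are 1 so no torsion. So H_0 ≅ Z.
rank ∂_1 = 8, rank ∂_2 = 14 ⇒ b_1 = 22 − 8 − 14 = 0; all invariant factors of ∂_2 are 1 so no torsion. So H_1 ≅ 0.
rank ∂_2 = 14, rank ∂_3 = 2 ⇒ b_2 = 17 − 14 − 2 = 1; all invariant factors of ∂_3 are 1 so no torsion. So H_2 ≅ Z.
rank ∂_3 = 2, rank ∂_4 = 0 ⇒ b_3 = 2 − 2 − 0 = 0. So H_3 ≅ 0.

H_0 = Z,  H_1 = 0,  H_2 = Z,  H_3 = 0.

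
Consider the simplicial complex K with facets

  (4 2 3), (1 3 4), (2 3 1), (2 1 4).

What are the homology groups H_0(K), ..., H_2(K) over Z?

Fix the vertex order 1 < 2 < 3 < 4 and write every simplex with vertices in increasing order. Then dim K = 2 and the simplices of K are:

  0-simplices (4): [1], [2], [3], [4]
  1-simplices (6): [1,2], [1,3], [1,4], [2,3], [2,4], [3,4]
  2-simplices (4): [1,2,3], [1,2,4], [1,3,4], [2,3,4]

giving chain groups C_0 ≅ Z^4, C_1 ≅ Z^6, C_2 ≅ Z^4.

Boundary ∂_1: C_1 → C_0 sends each edge [p,q] (with p < q) to q − p. For instance
  ∂[1,2] = [2] − [1].
The 4×6 boundary matrix has rank 3 and Smith normal form diag(1,1,1).

The boundary map ∂_2: C_2 → C_1 sends each 2-simplex [p,q,r] to [q,r] − [p,r] + [p,q]. For instance
  ∂[1,2,4] = [2,4] − [1,4] + [1,2],
  ∂[1,2,3] = [2,3] − [1,3] + [1,2].
As a 6×4 matrix over Z this has rank 3, with invariant factors (1,1,1).

Reading off H_k = ker ∂_k / im ∂_{k+1}:

  H_0: rank C_0 − rank ∂_1 = 4 − 3 = 1, and the invariant factors of ∂_1 are all 1, so H_0 ≅ Z.
  H_1: rank ker ∂_1 − rank ∂_2 = (6 − 3) − 3 = 0, and the invariant factors of ∂_2 are all 1, so H_1 ≅ 0.
  H_2: rank ker ∂_2 − rank ∂_3 = (4 − 3) − 0 = 1, and there is no ∂_3, so H_2 ≅ Z.

As a check, the Euler characteristic is 4 − 6 + 4 = 2, which agrees with 1 − 0 + 1 = 2.
(K is a triangulation of the 2-sphere S^2.)

H_0 = Z,  H_1 = 0,  H_2 = Z.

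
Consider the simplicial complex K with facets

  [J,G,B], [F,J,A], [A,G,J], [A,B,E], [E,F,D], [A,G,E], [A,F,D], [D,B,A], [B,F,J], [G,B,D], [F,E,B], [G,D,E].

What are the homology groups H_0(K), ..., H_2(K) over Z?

H_0 ≅ Z,  H_1 ≅ Z/2Z,  H_2 = 0.

Fix the vertex order A < B < D < E < F < G < J and write every simplex with vertices in increasing order. Then dim K = 2 and the simplices of K are:

  0-simplices (7): A, B, D, E, F, G, J
  1-simplices (18): AB, AD, AE, AF, AG, AJ, BD, BE, BF, BG, BJ, DE, DF, DG, EF, EG, FJ, GJ
  2-simplices (12): ABD, ABE, ADF, AEG, AFJ, AGJ, BDG, BEF, BFJ, BGJ, DEF, DEG

so the chain groups are C_0 ≅ Z^7, C_1 ≅ Z^18, C_2 ≅ Z^12.

∂_1: C_1 → C_0 sends each edge [p,q] (with p < q) to q − p. For instance
  ∂AF = F − A.
As a 7×18 matrix over Z this has rank 6, with invariant factors (1,1,1,1,1,1).

Boundary ∂_2: C_2 → C_1 sends each 2-simplex [p,q,r] to [q,r] − [p,r] + [p,q]. For instance
  ∂AFJ = FJ − AJ + AF,
  ∂BGJ = GJ − BJ + BG.
The 18×12 boundary matrix has rank 12 and Smith normal form diag(1,1,1,1,1,1,1,1,1,1,1,2).

Computing H_k = (kernel of ∂_k) / (image of ∂_{k+1}):

  H_0: rank C_0 − rank ∂_1 = 7 − 6 = 1, and the invariant factors of ∂_1 are all 1, so H_0 ≅ Z.
  H_1: rank ker ∂_1 − rank ∂_2 = (18 − 6) − 12 = 0, and ∂_2 has invariant factor 2 > 1, so H_1 ≅ Z/2Z.
  H_2: rank ker ∂_2 − rank ∂_3 = (12 − 12) − 0 = 0, and there is no ∂_3, so H_2 ≅ 0.

(K is a triangulation of the real projective plane RP^2.)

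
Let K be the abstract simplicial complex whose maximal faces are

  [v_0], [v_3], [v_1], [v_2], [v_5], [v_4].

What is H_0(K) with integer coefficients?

Take the total order v_0 < v_1 < v_2 < v_3 < v_4 < v_5 on the vertex set. Then K (dimension 0) consists of the simplices:

  0-simplices (6): [v_0], [v_1], [v_2], [v_3], [v_4], [v_5]

Hence C_0 ≅ Z^6.

Now H_k = ker ∂_k / im ∂_{k+1}, so:

  H_0: rank C_0 − rank ∂_1 = 6 − 0 = 6, and there is no ∂_1, so H_0 = Z^6.

(K is a triangulation of the disjoint union of a set of 2 points and a set of 4 points.)

H_0 ≅ Z^6.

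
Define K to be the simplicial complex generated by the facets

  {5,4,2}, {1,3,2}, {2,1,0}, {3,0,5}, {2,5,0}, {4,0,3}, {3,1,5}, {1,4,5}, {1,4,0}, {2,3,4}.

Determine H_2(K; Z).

Fix the vertex order 0 < 1 < 2 < 3 < 4 < 5 and write every simplex with vertices in increasing order. Then dim K = 2 and the simplices of K are:

  0-simplices (6): [0], [1], [2], [3], [4], [5]
  1-simplices (15): [0,1], [0,2], [0,3], [0,4], [0,5], [1,2], [1,3], [1,4], [1,5], [2,3], [2,4], [2,5], [3,4], [3,5], [4,5]
  2-simplices (10): [0,1,2], [0,1,4], [0,2,5], [0,3,4], [0,3,5], [1,2,3], [1,3,5], [1,4,5], [2,3,4], [2,4,5]

so the chain groups are C_0 ≅ Z^6, C_1 ≅ Z^15, C_2 ≅ Z^10.

Boundary ∂_1: C_1 → C_0 maps an edge to its endpoints' difference, ∂[p,q] = q − p.
As a 6×15 matrix over Z this has rank 5, with invariant factors (1,1,1,1,1).

∂_2: C_2 → C_1 sends each 2-simplex [p,q,r] to [q,r] − [p,r] + [p,q]. For instance
  ∂[1,4,5] = [4,5] − [1,5] + [1,4],
  ∂[0,3,5] = [3,5] − [0,5] + [0,3].
As a 15×10 matrix over Z this has rank 10, with invariant factors (1,1,1,1,1,1,1,1,1,2).

Computing H_k = (kernel of ∂_k) / (image of ∂_{k+1}):

  H_2: rank ker ∂_2 − rank ∂_3 = (10 − 10) − 0 = 0, and there is no ∂_3, so H_2 = 0.

H_2 ≅ 0.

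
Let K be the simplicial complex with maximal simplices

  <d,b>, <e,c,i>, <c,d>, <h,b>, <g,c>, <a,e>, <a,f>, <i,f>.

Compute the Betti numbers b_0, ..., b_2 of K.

b_0 = 1, b_1 = 1, b_2 = 0.

Order the vertices as a < b < c < d < e < f < g < h < i. Listing each simplex with vertices in this order, K has dimension 2 with simplices:

  0-simplices (9): a, b, c, d, e, f, g, h, i
  1-simplices (10): ae, af, bd, bh, cd, ce, cg, ci, ei, fi
  2-simplices (1): cei

so the chain groups are C_0 ≅ Z^9, C_1 ≅ Z^10, C_2 ≅ Z^1.

The boundary map ∂_1: C_1 → C_0 is given by ∂[p,q] = [q] − [p]. For instance
  ∂bd = d − b.
As a 9×10 matrix over Z this has rank 8, with invariant factors (1,1,1,1,1,1,1,1).

The boundary map ∂_2: C_2 → C_1 acts by ∂[p,q,r] = [q,r] − [p,r] + [p,q]. For instance
  ∂cei = ei − ci + ce.
The resulting 10×1 matrix has rank 1, and its Smith normal form has invariant factors (1).

Reading off H_k = ker ∂_k / im ∂_{k+1}:

  H_0: rank C_0 − rank ∂_1 = 9 − 8 = 1, and the invariant factors of ∂_1 are all 1, so H_0 = Z.
  H_1: rank ker ∂_1 − rank ∂_2 = (10 − 8) − 1 = 1, and the invariant factors of ∂_2 are all 1, so H_1 = Z.
  H_2: rank ker ∂_2 − rank ∂_3 = (1 − 1) − 0 = 0, and there is no ∂_3, so H_2 = 0.

Hence the Betti numbers are b_0 = 1, b_1 = 1, b_2 = 0.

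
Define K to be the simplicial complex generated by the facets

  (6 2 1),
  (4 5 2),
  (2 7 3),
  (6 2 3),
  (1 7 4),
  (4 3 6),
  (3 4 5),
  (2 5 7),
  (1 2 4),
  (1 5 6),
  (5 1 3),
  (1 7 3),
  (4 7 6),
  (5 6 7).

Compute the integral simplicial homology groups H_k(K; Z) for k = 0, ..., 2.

H_0 ≅ Z,  H_1 ≅ Z^2,  H_2 ≅ Z.

Take the total order 1 < 2 < 3 < 4 < 5 < 6 < 7 on the vertex set. Then K (dimension 2) consists of the simplices:

  0-simplices (7): [1], [2], [3], [4], [5], [6], [7]
  1-simplices (21): [1,2], [1,3], [1,4], [1,5], [1,6], [1,7], [2,3], [2,4], [2,5], [2,6], [2,7], [3,4], [3,5], [3,6], [3,7], [4,5], [4,6], [4,7], [5,6], [5,7], [6,7]
  2-simplices (14): [1,2,4], [1,2,6], [1,3,5], [1,3,7], [1,4,7], [1,5,6], [2,3,6], [2,3,7], [2,4,5], [2,5,7], [3,4,5], [3,4,6], [4,6,7], [5,6,7]

so the chain groups are C_0 ≅ Z^7, C_1 ≅ Z^21, C_2 ≅ Z^14.

The boundary map ∂_1: C_1 → C_0 maps an edge to its endpoints' difference, ∂[p,q] = q − p. For instance
  ∂[3,4] = [4] − [3].
The 7×21 boundary matrix has rank 6 and Smith normal form diag(1,1,1,1,1,1).

Boundary ∂_2: C_2 → C_1 acts by ∂[p,q,r] = [q,r] − [p,r] + [p,q]. For instance
  ∂[1,4,7] = [4,7] − [1,7] + [1,4],
  ∂[5,6,7] = [6,7] − [5,7] + [5,6].
This gives a 21×14 integer matrix of rank 13; reducing to Smith normal form yields diagonal entries (1,1,1,1,1,1,1,1,1,1,1,1,1).

Now H_k = ker ∂_k / im ∂_{k+1}, so:

  H_0: rank C_0 − rank ∂_1 = 7 − 6 = 1, and the invariant factors of ∂_1 are all 1, so H_0 = Z.
  H_1: rank ker ∂_1 − rank ∂_2 = (21 − 6) − 13 = 2, and the invariant factors of ∂_2 are all 1, so H_1 = Z^2.
  H_2: rank ker ∂_2 − rank ∂_3 = (14 − 13) − 0 = 1, and there is no ∂_3, so H_2 = Z.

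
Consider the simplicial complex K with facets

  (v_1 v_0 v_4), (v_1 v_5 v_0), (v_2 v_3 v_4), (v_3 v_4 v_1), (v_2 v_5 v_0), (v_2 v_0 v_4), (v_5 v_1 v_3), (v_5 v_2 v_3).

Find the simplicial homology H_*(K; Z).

H_0 ≅ Z,  H_1 = 0,  H_2 ≅ Z.

K has 6 vertices, 12 edges, 8 triangles.
rank ∂_0 = 0, rank ∂_1 = 5 ⇒ b_0 = 6 − 0 − 5 = 1; all invariant factors of ∂_1 are 1 so no torsion. So H_0 = Z.
rank ∂_1 = 5, rank ∂_2 = 7 ⇒ b_1 = 12 − 5 − 7 = 0; all invariant factors of ∂_2 are 1 so no torsion. So H_1 = 0.
rank ∂_2 = 7, rank ∂_3 = 0 ⇒ b_2 = 8 − 7 − 0 = 1. So H_2 = Z.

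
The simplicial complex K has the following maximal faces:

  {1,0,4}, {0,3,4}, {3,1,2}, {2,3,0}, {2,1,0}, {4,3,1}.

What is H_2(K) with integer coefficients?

H_2 = Z.

We work with the vertex ordering 0 < 1 < 2 < 3 < 4. The simplices of K, each written with vertices in increasing order, are:

  0-simplices (5): [0], [1], [2], [3], [4]
  1-simplices (9): [0,1], [0,2], [0,3], [0,4], [1,2], [1,3], [1,4], [2,3], [3,4]
  2-simplices (6): [0,1,2], [0,1,4], [0,2,3], [0,3,4], [1,2,3], [1,3,4]

giving chain groups C_0 ≅ Z^5, C_1 ≅ Z^9, C_2 ≅ Z^6.

The boundary map ∂_1: C_1 → C_0 sends each edge [p,q] (with p < q) to q − p. For instance
  ∂[0,2] = [2] − [0].
The resulting 5×9 matrix has rank 4, and its Smith normal form has invariant factors (1,1,1,1).

∂_2: C_2 → C_1 maps a triangle to the signed sum of its edges. For instance
  ∂[1,2,3] = [2,3] − [1,3] + [1,2],
  ∂[0,3,4] = [3,4] − [0,4] + [0,3].
This gives a 9×6 integer matrix of rank 5; reducing to Smith normal form yields diagonal entries (1,1,1,1,1).

Reading off H_k = ker ∂_k / im ∂_{k+1}:

  H_2: rank ker ∂_2 − rank ∂_3 = (6 − 5) − 0 = 1, and there is no ∂_3, so H_2 ≅ Z.

(K is a triangulation of the 2-sphere S^2.)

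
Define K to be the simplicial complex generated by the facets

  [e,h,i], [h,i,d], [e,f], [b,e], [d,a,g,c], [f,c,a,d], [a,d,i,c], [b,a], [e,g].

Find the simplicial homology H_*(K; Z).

H_0 = Z,  H_1 = Z^3,  H_2 = 0,  H_3 = 0.

We work with the vertex ordering a < b < c < d < e < f < g < h < i. The simplices of K, each written with vertices in increasing order, are:

  0-simplices (9): a, b, c, d, e, f, g, h, i
  1-simplices (20): ab, ac, ad, af, ag, ai, be, cd, cf, cg, ci, df, dg, dh, di, ef, eg, eh, ei, hi
  2-simplices (12): acd, acf, acg, aci, adf, adg, adi, cdf, cdg, cdi, dhi, ehi
  3-simplices (3): acdf, acdg, acdi

giving chain groups C_0 ≅ Z^9, C_1 ≅ Z^20, C_2 ≅ Z^12, C_3 ≅ Z^3.

Boundary ∂_1: C_1 → C_0 sends each edge [p,q] (with p < q) to q − p. For instance
  ∂cg = g − c.
The 9×20 boundary matrix has rank 8 and Smith normal form diag(1,1,1,1,1,1,1,1).

Boundary ∂_2: C_2 → C_1 sends each 2-simplex [p,q,r] to [q,r] − [p,r] + [p,q]. For instance
  ∂aci = ci − ai + ac,
  ∂adf = df − af + ad.
This gives a 20×12 integer matrix of rank 9; reducing to Smith normal form yields diagonal entries (1,1,1,1,1,1,1,1,1).

The boundary map ∂_3: C_3 → C_2 sends each 3-simplex σ to the alternating sum Σ_i (−1)^i (σ with its i-th vertex removed). For instance
  ∂acdg = cdg − adg + acg − acd,
  ∂acdf = cdf − adf + acf − acd.
As a 12×3 matrix over Z this has rank 3, with invariant factors (1,1,1).

Computing H_k = (kernel of ∂_k) / (image of ∂_{k+1}):

  H_0: rank C_0 − rank ∂_1 = 9 − 8 = 1, and the invariant factors of ∂_1 are all 1, so H_0 = Z.
  H_1: rank ker ∂_1 − rank ∂_2 = (20 − 8) − 9 = 3, and the invariant factors of ∂_2 are all 1, so H_1 = Z^3.
  H_2: rank ker ∂_2 − rank ∂_3 = (12 − 9) − 3 = 0, and the invariant factors of ∂_3 are all 1, so H_2 = 0.
  H_3: rank ker ∂_3 − rank ∂_4 = (3 − 3) − 0 = 0, and there is no ∂_4, so H_3 = 0.

As a check, the Euler characteristic is 9 − 20 + 12 − 3 = -2, which agrees with 1 − 3 + 0 − 0 = -2.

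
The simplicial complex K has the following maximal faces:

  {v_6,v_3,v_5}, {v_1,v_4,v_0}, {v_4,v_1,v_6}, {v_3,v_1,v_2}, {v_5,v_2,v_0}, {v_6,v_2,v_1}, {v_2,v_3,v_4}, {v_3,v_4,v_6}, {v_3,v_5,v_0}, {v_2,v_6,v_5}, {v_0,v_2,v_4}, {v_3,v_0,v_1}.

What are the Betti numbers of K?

Fix the vertex order v_0 < v_1 < v_2 < v_3 < v_4 < v_5 < v_6 and write every simplex with vertices in increasing order. Then dim K = 2 and the simplices of K are:

  0-simplices (7): [v_0], [v_1], [v_2], [v_3], [v_4], [v_5], [v_6]
  1-simplices (18): (18 of them)
  2-simplices (12): (12 of them)

Hence C_0 ≅ Z^7, C_1 ≅ Z^18, C_2 ≅ Z^12.

Boundary ∂_1: C_1 → C_0 maps an edge to its endpoints' difference, ∂[p,q] = q − p. For instance
  ∂[v_5,v_6] = [v_6] − [v_5].
The resulting 7×18 matrix has rank 6, and its Smith normal form has invariant factors (1,1,1,1,1,1).

Boundary ∂_2: C_2 → C_1 maps a triangle to the signed sum of its edges. For instance
  ∂[v_0,v_2,v_5] = [v_2,v_5] − [v_0,v_5] + [v_0,v_2],
  ∂[v_1,v_2,v_3] = [v_2,v_3] − [v_1,v_3] + [v_1,v_2].
The resulting 18×12 matrix has rank 12, and its Smith normal form has invariant factors (1,1,1,1,1,1,1,1,1,1,1,2).

From H_k ≅ ker(∂_k) / im(∂_{k+1}) we obtain:

  H_0: rank C_0 − rank ∂_1 = 7 − 6 = 1, and the invariant factors of ∂_1 are all 1, so H_0 = Z.
  H_1: rank ker ∂_1 − rank ∂_2 = (18 − 6) − 12 = 0, and ∂_2 has invariant factor 2 > 1, so H_1 = Z/2.
  H_2: rank ker ∂_2 − rank ∂_3 = (12 − 12) − 0 = 0, and there is no ∂_3, so H_2 = 0.

As a check, the Euler characteristic is 7 − 18 + 12 = 1, which agrees with 1 − 0 + 0 = 1.
(K is a triangulation of the real projective plane RP^2.)

Hence the Betti numbers are b_0 = 1, b_1 = 0, b_2 = 0.

b_0 = 1, b_1 = 0, b_2 = 0.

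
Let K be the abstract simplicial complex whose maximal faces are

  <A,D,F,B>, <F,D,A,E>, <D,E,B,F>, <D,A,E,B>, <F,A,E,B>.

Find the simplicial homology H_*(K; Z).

K has 5 vertices, 10 edges, 10 triangles, 5 3-simplices.
rank ∂_0 = 0, rank ∂_1 = 4 ⇒ b_0 = 5 − 0 − 4 = 1; all invariant factors of ∂_1 are 1 so no torsion. So H_0 ≅ Z.
rank ∂_1 = 4, rank ∂_2 = 6 ⇒ b_1 = 10 − 4 − 6 = 0; all invariant factors of ∂_2 are 1 so no torsion. So H_1 ≅ 0.
rank ∂_2 = 6, rank ∂_3 = 4 ⇒ b_2 = 10 − 6 − 4 = 0; all invariant factors of ∂_3 are 1 so no torsion. So H_2 ≅ 0.
rank ∂_3 = 4, rank ∂_4 = 0 ⇒ b_3 = 5 − 4 − 0 = 1. So H_3 ≅ Z.

H_0 ≅ Z,  H_1 = 0,  H_2 = 0,  H_3 ≅ Z.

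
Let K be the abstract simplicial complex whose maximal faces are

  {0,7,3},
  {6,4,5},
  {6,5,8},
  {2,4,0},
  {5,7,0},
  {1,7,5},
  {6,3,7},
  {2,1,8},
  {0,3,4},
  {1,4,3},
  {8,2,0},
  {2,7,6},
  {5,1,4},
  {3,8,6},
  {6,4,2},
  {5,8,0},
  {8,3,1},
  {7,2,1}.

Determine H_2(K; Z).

H_2 = Z.

Order the vertices as 0 < 1 < 2 < 3 < 4 < 5 < 6 < 7 < 8. Listing each simplex with vertices in this order, K has dimension 2 with simplices:

  0-simplices (9): [0], [1], [2], [3], [4], [5], [6], [7], [8]
  1-simplices (27): (27 of them)
  2-simplices (18): [0,2,4], [0,2,8], [0,3,4], [0,3,7], [0,5,7], [0,5,8], [1,2,7], [1,2,8], [1,3,4], [1,3,8], [1,4,5], [1,5,7], [2,4,6], [2,6,7], [3,6,7], [3,6,8], [4,5,6], [5,6,8]

giving chain groups C_0 ≅ Z^9, C_1 ≅ Z^27, C_2 ≅ Z^18.

Boundary ∂_1: C_1 → C_0 maps an edge to its endpoints' difference, ∂[p,q] = q − p. For instance
  ∂[4,6] = [6] − [4].
The resulting 9×27 matrix has rank 8, and its Smith normal form has invariant factors (1,1,1,1,1,1,1,1).

Boundary ∂_2: C_2 → C_1 acts by ∂[p,q,r] = [q,r] − [p,r] + [p,q]. For instance
  ∂[1,3,4] = [3,4] − [1,4] + [1,3],
  ∂[2,6,7] = [6,7] − [2,7] + [2,6].
This gives a 27×18 integer matrix of rank 17; reducing to Smith normal form yields diagonal entries (1,1,1,1,1,1,1,1,1,1,1,1,1,1,1,1,1).

Now H_k = ker ∂_k / im ∂_{k+1}, so:

  H_2: rank ker ∂_2 − rank ∂_3 = (18 − 17) − 0 = 1, and there is no ∂_3, so H_2 ≅ Z.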